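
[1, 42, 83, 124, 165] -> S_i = 1 + 41*i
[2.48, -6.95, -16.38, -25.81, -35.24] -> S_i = 2.48 + -9.43*i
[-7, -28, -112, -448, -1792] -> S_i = -7*4^i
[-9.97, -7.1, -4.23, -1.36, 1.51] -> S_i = -9.97 + 2.87*i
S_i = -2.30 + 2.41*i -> [-2.3, 0.11, 2.52, 4.93, 7.34]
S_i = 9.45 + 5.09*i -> [9.45, 14.54, 19.63, 24.72, 29.81]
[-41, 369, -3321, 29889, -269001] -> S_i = -41*-9^i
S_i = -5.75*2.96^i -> [-5.75, -17.02, -50.38, -149.12, -441.4]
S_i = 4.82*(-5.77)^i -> [4.82, -27.81, 160.47, -925.92, 5342.57]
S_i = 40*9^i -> [40, 360, 3240, 29160, 262440]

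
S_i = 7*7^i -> [7, 49, 343, 2401, 16807]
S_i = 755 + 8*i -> [755, 763, 771, 779, 787]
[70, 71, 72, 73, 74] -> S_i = 70 + 1*i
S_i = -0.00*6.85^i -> [-0.0, -0.0, -0.0, -0.0, -0.0]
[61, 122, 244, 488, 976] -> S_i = 61*2^i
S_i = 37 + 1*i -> [37, 38, 39, 40, 41]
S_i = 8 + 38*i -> [8, 46, 84, 122, 160]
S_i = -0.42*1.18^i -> [-0.42, -0.5, -0.58, -0.69, -0.81]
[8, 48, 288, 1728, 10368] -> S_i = 8*6^i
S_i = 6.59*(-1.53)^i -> [6.59, -10.08, 15.43, -23.6, 36.11]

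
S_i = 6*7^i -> [6, 42, 294, 2058, 14406]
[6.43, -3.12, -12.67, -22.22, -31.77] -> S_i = 6.43 + -9.55*i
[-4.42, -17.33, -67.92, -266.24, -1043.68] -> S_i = -4.42*3.92^i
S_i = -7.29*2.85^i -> [-7.29, -20.78, -59.21, -168.76, -480.96]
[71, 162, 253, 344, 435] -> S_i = 71 + 91*i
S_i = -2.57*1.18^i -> [-2.57, -3.03, -3.58, -4.22, -4.98]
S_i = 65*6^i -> [65, 390, 2340, 14040, 84240]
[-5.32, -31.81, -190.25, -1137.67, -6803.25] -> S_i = -5.32*5.98^i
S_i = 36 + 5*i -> [36, 41, 46, 51, 56]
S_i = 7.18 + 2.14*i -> [7.18, 9.32, 11.46, 13.6, 15.74]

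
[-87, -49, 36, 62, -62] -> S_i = Random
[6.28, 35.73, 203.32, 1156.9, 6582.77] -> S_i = 6.28*5.69^i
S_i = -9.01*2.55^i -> [-9.01, -22.98, -58.59, -149.4, -380.97]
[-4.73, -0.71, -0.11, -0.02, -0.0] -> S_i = -4.73*0.15^i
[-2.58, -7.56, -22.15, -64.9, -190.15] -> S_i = -2.58*2.93^i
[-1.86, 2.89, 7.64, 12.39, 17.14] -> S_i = -1.86 + 4.75*i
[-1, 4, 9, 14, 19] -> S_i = -1 + 5*i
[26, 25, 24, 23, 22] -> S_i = 26 + -1*i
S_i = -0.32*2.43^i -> [-0.32, -0.78, -1.89, -4.59, -11.16]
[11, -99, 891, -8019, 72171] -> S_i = 11*-9^i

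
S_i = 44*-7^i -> [44, -308, 2156, -15092, 105644]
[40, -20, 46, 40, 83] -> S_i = Random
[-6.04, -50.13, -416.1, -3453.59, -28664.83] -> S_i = -6.04*8.30^i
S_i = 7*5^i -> [7, 35, 175, 875, 4375]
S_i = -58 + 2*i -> [-58, -56, -54, -52, -50]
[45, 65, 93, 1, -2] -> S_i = Random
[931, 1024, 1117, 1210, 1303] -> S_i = 931 + 93*i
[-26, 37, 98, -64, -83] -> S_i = Random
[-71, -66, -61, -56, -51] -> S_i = -71 + 5*i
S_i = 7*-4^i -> [7, -28, 112, -448, 1792]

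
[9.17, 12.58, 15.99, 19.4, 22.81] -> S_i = 9.17 + 3.41*i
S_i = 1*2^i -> [1, 2, 4, 8, 16]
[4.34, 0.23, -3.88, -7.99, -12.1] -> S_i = 4.34 + -4.11*i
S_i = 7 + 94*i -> [7, 101, 195, 289, 383]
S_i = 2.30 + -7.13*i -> [2.3, -4.83, -11.96, -19.09, -26.22]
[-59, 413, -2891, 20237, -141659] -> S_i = -59*-7^i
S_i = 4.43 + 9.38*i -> [4.43, 13.81, 23.19, 32.57, 41.95]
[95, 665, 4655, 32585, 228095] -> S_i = 95*7^i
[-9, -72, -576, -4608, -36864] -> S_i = -9*8^i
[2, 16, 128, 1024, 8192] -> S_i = 2*8^i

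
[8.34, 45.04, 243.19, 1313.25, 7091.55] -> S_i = 8.34*5.40^i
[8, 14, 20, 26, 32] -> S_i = 8 + 6*i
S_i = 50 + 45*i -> [50, 95, 140, 185, 230]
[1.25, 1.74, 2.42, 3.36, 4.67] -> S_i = 1.25*1.39^i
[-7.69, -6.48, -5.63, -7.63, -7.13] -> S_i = Random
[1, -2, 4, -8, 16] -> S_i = 1*-2^i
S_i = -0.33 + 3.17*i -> [-0.33, 2.84, 6.01, 9.18, 12.35]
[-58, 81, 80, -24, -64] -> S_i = Random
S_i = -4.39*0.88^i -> [-4.39, -3.86, -3.4, -2.99, -2.63]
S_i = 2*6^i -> [2, 12, 72, 432, 2592]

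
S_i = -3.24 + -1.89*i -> [-3.24, -5.13, -7.02, -8.91, -10.8]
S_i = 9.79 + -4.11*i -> [9.79, 5.68, 1.57, -2.54, -6.65]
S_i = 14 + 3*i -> [14, 17, 20, 23, 26]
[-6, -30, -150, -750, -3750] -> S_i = -6*5^i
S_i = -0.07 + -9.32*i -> [-0.07, -9.39, -18.71, -28.03, -37.35]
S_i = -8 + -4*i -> [-8, -12, -16, -20, -24]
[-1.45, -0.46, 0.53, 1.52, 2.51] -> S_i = -1.45 + 0.99*i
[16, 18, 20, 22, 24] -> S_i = 16 + 2*i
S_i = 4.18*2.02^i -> [4.18, 8.44, 17.06, 34.45, 69.6]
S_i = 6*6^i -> [6, 36, 216, 1296, 7776]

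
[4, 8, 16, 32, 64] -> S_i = 4*2^i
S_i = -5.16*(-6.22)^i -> [-5.16, 32.1, -199.63, 1241.71, -7723.45]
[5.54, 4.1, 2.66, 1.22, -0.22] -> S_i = 5.54 + -1.44*i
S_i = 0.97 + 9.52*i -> [0.97, 10.49, 20.01, 29.53, 39.05]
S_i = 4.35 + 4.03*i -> [4.35, 8.38, 12.41, 16.44, 20.47]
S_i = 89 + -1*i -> [89, 88, 87, 86, 85]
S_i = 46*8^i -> [46, 368, 2944, 23552, 188416]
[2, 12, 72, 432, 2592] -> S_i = 2*6^i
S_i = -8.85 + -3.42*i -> [-8.85, -12.27, -15.69, -19.11, -22.53]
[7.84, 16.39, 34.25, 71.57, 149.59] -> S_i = 7.84*2.09^i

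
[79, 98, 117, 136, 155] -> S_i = 79 + 19*i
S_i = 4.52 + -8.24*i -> [4.52, -3.72, -11.96, -20.2, -28.44]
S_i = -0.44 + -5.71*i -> [-0.44, -6.15, -11.86, -17.57, -23.28]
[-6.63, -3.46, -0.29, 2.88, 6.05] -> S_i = -6.63 + 3.17*i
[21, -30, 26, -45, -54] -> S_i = Random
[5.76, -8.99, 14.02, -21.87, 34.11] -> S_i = 5.76*(-1.56)^i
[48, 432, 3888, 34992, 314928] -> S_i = 48*9^i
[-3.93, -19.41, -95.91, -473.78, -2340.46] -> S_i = -3.93*4.94^i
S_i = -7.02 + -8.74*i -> [-7.02, -15.76, -24.5, -33.24, -41.98]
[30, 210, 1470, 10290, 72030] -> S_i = 30*7^i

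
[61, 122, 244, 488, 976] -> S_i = 61*2^i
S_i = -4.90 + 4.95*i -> [-4.9, 0.05, 5.0, 9.95, 14.9]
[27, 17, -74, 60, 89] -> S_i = Random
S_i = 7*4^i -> [7, 28, 112, 448, 1792]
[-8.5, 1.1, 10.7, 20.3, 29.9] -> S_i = -8.50 + 9.60*i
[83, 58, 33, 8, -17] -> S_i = 83 + -25*i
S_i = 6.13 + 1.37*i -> [6.13, 7.5, 8.87, 10.24, 11.61]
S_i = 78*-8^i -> [78, -624, 4992, -39936, 319488]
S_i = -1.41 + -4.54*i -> [-1.41, -5.95, -10.49, -15.03, -19.57]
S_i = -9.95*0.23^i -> [-9.95, -2.29, -0.53, -0.12, -0.03]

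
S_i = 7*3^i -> [7, 21, 63, 189, 567]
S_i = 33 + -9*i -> [33, 24, 15, 6, -3]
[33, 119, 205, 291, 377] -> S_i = 33 + 86*i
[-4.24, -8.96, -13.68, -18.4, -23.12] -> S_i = -4.24 + -4.72*i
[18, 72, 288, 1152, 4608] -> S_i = 18*4^i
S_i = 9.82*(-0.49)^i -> [9.82, -4.81, 2.36, -1.16, 0.57]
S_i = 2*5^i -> [2, 10, 50, 250, 1250]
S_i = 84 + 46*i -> [84, 130, 176, 222, 268]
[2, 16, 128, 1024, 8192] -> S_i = 2*8^i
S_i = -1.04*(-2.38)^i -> [-1.04, 2.48, -5.89, 14.02, -33.37]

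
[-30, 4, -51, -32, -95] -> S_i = Random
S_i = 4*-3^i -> [4, -12, 36, -108, 324]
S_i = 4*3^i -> [4, 12, 36, 108, 324]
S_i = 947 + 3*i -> [947, 950, 953, 956, 959]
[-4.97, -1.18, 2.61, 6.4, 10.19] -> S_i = -4.97 + 3.79*i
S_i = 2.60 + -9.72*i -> [2.6, -7.12, -16.84, -26.56, -36.28]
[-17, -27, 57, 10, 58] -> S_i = Random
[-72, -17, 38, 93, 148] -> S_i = -72 + 55*i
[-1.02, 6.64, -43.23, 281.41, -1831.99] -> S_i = -1.02*(-6.51)^i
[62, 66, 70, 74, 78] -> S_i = 62 + 4*i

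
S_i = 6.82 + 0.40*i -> [6.82, 7.22, 7.62, 8.02, 8.42]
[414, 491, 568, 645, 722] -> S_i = 414 + 77*i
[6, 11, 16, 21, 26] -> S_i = 6 + 5*i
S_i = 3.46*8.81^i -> [3.46, 30.48, 268.55, 2365.94, 20843.94]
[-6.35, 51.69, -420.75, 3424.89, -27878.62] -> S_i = -6.35*(-8.14)^i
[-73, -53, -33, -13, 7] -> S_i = -73 + 20*i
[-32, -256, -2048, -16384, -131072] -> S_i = -32*8^i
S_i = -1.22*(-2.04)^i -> [-1.22, 2.49, -5.08, 10.36, -21.13]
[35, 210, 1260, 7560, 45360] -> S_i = 35*6^i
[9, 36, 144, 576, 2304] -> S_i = 9*4^i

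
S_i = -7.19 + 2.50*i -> [-7.19, -4.69, -2.19, 0.31, 2.81]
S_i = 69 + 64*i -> [69, 133, 197, 261, 325]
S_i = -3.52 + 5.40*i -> [-3.52, 1.88, 7.28, 12.68, 18.08]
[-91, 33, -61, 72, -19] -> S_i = Random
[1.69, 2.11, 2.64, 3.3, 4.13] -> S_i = 1.69*1.25^i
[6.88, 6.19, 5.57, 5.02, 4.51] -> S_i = 6.88*0.90^i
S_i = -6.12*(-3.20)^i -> [-6.12, 19.58, -62.67, 200.54, -641.73]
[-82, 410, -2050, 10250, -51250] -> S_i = -82*-5^i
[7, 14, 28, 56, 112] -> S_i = 7*2^i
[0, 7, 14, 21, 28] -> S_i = 0 + 7*i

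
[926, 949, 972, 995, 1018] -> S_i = 926 + 23*i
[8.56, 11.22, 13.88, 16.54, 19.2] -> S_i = 8.56 + 2.66*i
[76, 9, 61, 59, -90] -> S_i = Random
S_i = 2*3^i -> [2, 6, 18, 54, 162]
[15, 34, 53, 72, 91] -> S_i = 15 + 19*i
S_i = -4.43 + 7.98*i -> [-4.43, 3.55, 11.53, 19.51, 27.49]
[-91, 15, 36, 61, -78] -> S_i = Random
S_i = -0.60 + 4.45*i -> [-0.6, 3.85, 8.3, 12.75, 17.2]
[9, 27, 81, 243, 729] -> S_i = 9*3^i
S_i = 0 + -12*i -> [0, -12, -24, -36, -48]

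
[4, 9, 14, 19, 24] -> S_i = 4 + 5*i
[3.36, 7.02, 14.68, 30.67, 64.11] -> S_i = 3.36*2.09^i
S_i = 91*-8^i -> [91, -728, 5824, -46592, 372736]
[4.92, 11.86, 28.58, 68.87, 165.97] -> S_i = 4.92*2.41^i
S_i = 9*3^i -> [9, 27, 81, 243, 729]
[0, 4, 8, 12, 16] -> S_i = 0 + 4*i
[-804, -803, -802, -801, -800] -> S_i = -804 + 1*i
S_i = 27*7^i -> [27, 189, 1323, 9261, 64827]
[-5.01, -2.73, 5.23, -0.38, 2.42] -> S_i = Random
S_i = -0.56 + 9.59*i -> [-0.56, 9.03, 18.62, 28.21, 37.8]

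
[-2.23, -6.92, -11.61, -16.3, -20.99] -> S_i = -2.23 + -4.69*i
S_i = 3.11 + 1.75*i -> [3.11, 4.86, 6.61, 8.36, 10.11]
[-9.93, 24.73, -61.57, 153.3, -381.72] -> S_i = -9.93*(-2.49)^i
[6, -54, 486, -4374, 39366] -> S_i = 6*-9^i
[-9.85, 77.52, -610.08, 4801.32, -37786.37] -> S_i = -9.85*(-7.87)^i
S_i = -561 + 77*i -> [-561, -484, -407, -330, -253]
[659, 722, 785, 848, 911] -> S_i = 659 + 63*i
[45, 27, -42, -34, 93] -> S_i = Random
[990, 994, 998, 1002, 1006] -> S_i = 990 + 4*i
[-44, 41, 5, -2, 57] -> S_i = Random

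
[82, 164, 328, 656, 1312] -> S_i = 82*2^i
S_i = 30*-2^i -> [30, -60, 120, -240, 480]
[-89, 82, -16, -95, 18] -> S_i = Random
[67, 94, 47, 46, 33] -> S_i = Random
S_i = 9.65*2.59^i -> [9.65, 24.99, 64.73, 167.66, 434.24]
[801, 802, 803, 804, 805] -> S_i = 801 + 1*i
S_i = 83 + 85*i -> [83, 168, 253, 338, 423]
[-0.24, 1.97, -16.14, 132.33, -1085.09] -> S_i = -0.24*(-8.20)^i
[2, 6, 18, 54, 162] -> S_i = 2*3^i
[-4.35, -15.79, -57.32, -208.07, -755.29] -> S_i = -4.35*3.63^i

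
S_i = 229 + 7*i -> [229, 236, 243, 250, 257]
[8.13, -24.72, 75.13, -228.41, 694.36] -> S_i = 8.13*(-3.04)^i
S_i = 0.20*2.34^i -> [0.2, 0.47, 1.1, 2.56, 6.0]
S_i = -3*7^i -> [-3, -21, -147, -1029, -7203]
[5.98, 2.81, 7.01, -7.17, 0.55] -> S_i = Random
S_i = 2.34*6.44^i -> [2.34, 15.07, 97.05, 624.99, 4024.94]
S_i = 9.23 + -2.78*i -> [9.23, 6.45, 3.67, 0.89, -1.89]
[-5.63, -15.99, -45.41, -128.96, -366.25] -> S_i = -5.63*2.84^i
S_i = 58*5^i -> [58, 290, 1450, 7250, 36250]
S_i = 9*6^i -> [9, 54, 324, 1944, 11664]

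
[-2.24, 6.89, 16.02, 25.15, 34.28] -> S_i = -2.24 + 9.13*i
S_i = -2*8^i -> [-2, -16, -128, -1024, -8192]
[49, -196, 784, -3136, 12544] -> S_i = 49*-4^i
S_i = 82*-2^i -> [82, -164, 328, -656, 1312]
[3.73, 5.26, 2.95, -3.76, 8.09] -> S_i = Random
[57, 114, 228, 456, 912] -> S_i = 57*2^i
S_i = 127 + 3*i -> [127, 130, 133, 136, 139]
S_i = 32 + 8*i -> [32, 40, 48, 56, 64]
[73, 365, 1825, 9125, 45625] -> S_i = 73*5^i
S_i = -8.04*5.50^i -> [-8.04, -44.22, -243.21, -1337.65, -7357.1]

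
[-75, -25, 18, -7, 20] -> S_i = Random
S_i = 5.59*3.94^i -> [5.59, 22.02, 86.78, 341.9, 1347.09]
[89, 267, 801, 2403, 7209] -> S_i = 89*3^i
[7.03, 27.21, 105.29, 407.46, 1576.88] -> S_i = 7.03*3.87^i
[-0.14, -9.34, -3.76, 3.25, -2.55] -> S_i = Random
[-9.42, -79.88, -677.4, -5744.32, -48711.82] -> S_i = -9.42*8.48^i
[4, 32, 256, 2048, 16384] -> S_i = 4*8^i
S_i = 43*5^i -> [43, 215, 1075, 5375, 26875]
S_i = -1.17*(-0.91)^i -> [-1.17, 1.06, -0.97, 0.88, -0.8]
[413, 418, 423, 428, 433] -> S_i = 413 + 5*i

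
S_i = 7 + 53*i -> [7, 60, 113, 166, 219]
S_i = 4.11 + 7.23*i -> [4.11, 11.34, 18.57, 25.8, 33.03]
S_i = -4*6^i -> [-4, -24, -144, -864, -5184]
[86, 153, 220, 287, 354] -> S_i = 86 + 67*i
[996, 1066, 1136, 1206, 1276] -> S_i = 996 + 70*i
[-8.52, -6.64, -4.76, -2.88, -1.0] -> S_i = -8.52 + 1.88*i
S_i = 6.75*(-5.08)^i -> [6.75, -34.29, 174.19, -884.9, 4495.3]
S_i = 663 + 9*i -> [663, 672, 681, 690, 699]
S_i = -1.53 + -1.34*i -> [-1.53, -2.87, -4.21, -5.55, -6.89]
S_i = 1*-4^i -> [1, -4, 16, -64, 256]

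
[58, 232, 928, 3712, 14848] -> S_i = 58*4^i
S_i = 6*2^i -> [6, 12, 24, 48, 96]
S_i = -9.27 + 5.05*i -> [-9.27, -4.22, 0.83, 5.88, 10.93]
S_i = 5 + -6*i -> [5, -1, -7, -13, -19]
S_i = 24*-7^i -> [24, -168, 1176, -8232, 57624]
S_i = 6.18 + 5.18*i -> [6.18, 11.36, 16.54, 21.72, 26.9]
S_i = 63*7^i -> [63, 441, 3087, 21609, 151263]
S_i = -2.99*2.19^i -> [-2.99, -6.55, -14.34, -31.41, -68.78]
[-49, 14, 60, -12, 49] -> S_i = Random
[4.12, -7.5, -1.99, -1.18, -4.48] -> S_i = Random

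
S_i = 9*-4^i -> [9, -36, 144, -576, 2304]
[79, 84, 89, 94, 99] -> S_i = 79 + 5*i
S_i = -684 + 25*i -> [-684, -659, -634, -609, -584]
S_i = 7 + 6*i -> [7, 13, 19, 25, 31]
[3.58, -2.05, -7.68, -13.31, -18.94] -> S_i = 3.58 + -5.63*i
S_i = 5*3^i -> [5, 15, 45, 135, 405]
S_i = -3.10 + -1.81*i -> [-3.1, -4.91, -6.72, -8.53, -10.34]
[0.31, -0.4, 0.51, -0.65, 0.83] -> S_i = 0.31*(-1.28)^i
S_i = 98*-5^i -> [98, -490, 2450, -12250, 61250]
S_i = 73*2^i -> [73, 146, 292, 584, 1168]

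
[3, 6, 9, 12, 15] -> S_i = 3 + 3*i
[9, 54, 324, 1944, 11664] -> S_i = 9*6^i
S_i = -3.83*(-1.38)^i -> [-3.83, 5.29, -7.29, 10.07, -13.89]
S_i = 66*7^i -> [66, 462, 3234, 22638, 158466]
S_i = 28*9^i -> [28, 252, 2268, 20412, 183708]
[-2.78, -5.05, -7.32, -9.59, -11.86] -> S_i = -2.78 + -2.27*i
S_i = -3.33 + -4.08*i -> [-3.33, -7.41, -11.49, -15.57, -19.65]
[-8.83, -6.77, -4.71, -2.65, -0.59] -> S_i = -8.83 + 2.06*i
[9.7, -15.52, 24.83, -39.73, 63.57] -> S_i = 9.70*(-1.60)^i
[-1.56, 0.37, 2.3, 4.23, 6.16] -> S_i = -1.56 + 1.93*i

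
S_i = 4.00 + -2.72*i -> [4.0, 1.28, -1.44, -4.16, -6.88]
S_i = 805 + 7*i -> [805, 812, 819, 826, 833]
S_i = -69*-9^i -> [-69, 621, -5589, 50301, -452709]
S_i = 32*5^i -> [32, 160, 800, 4000, 20000]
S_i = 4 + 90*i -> [4, 94, 184, 274, 364]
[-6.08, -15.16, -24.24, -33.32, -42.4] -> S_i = -6.08 + -9.08*i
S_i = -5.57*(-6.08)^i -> [-5.57, 33.87, -205.9, 1251.89, -7611.49]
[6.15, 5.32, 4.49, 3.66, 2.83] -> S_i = 6.15 + -0.83*i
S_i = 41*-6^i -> [41, -246, 1476, -8856, 53136]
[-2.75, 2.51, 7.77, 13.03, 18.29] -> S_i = -2.75 + 5.26*i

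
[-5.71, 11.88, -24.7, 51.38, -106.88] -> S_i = -5.71*(-2.08)^i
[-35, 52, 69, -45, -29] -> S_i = Random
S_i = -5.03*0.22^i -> [-5.03, -1.11, -0.24, -0.05, -0.01]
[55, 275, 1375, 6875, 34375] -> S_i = 55*5^i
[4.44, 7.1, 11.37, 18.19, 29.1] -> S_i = 4.44*1.60^i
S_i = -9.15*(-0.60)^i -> [-9.15, 5.49, -3.29, 1.98, -1.19]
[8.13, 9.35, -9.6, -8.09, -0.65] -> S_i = Random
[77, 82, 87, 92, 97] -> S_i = 77 + 5*i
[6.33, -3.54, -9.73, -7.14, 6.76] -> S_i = Random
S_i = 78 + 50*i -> [78, 128, 178, 228, 278]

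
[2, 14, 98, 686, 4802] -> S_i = 2*7^i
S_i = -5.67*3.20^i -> [-5.67, -18.14, -58.06, -185.79, -594.54]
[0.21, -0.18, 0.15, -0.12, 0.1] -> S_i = 0.21*(-0.84)^i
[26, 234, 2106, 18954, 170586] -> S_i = 26*9^i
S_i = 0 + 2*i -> [0, 2, 4, 6, 8]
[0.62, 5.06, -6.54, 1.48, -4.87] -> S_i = Random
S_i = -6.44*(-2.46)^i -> [-6.44, 15.84, -38.97, 95.87, -235.84]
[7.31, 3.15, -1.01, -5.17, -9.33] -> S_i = 7.31 + -4.16*i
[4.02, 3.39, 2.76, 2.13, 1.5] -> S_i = 4.02 + -0.63*i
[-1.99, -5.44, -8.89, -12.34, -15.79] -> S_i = -1.99 + -3.45*i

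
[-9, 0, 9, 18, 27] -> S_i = -9 + 9*i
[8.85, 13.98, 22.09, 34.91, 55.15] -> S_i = 8.85*1.58^i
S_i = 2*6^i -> [2, 12, 72, 432, 2592]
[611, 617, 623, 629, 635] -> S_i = 611 + 6*i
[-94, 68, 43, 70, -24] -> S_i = Random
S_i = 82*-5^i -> [82, -410, 2050, -10250, 51250]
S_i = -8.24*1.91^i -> [-8.24, -15.74, -30.06, -57.42, -109.66]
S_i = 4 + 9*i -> [4, 13, 22, 31, 40]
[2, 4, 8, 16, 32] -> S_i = 2*2^i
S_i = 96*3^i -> [96, 288, 864, 2592, 7776]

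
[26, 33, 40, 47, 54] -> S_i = 26 + 7*i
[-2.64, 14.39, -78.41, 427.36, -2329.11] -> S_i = -2.64*(-5.45)^i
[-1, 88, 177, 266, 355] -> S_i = -1 + 89*i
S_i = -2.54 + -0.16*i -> [-2.54, -2.7, -2.86, -3.02, -3.18]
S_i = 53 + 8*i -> [53, 61, 69, 77, 85]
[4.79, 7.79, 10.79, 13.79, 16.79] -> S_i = 4.79 + 3.00*i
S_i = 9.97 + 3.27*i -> [9.97, 13.24, 16.51, 19.78, 23.05]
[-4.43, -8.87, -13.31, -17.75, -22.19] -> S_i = -4.43 + -4.44*i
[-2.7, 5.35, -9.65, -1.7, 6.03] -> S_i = Random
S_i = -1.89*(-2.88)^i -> [-1.89, 5.44, -15.68, 45.15, -130.03]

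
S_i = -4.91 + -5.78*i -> [-4.91, -10.69, -16.47, -22.25, -28.03]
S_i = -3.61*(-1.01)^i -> [-3.61, 3.65, -3.68, 3.72, -3.76]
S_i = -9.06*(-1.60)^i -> [-9.06, 14.5, -23.19, 37.11, -59.38]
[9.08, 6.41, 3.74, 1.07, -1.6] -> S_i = 9.08 + -2.67*i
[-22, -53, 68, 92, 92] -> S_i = Random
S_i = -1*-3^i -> [-1, 3, -9, 27, -81]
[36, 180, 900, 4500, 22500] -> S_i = 36*5^i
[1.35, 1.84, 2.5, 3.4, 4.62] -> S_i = 1.35*1.36^i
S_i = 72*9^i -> [72, 648, 5832, 52488, 472392]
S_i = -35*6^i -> [-35, -210, -1260, -7560, -45360]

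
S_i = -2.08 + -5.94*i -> [-2.08, -8.02, -13.96, -19.9, -25.84]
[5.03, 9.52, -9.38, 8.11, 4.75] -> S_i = Random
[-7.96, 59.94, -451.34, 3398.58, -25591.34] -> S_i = -7.96*(-7.53)^i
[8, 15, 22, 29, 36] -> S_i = 8 + 7*i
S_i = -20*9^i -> [-20, -180, -1620, -14580, -131220]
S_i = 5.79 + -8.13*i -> [5.79, -2.34, -10.47, -18.6, -26.73]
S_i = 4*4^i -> [4, 16, 64, 256, 1024]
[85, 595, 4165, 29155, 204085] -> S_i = 85*7^i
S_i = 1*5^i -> [1, 5, 25, 125, 625]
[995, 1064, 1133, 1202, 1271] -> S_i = 995 + 69*i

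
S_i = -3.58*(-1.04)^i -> [-3.58, 3.72, -3.87, 4.03, -4.19]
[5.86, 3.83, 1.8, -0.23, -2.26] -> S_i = 5.86 + -2.03*i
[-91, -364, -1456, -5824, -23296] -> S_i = -91*4^i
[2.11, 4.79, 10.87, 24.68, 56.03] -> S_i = 2.11*2.27^i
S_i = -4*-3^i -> [-4, 12, -36, 108, -324]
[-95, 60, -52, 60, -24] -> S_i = Random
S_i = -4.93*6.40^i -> [-4.93, -31.55, -201.93, -1292.37, -8271.17]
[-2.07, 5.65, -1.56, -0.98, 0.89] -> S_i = Random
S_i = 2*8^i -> [2, 16, 128, 1024, 8192]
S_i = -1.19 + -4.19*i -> [-1.19, -5.38, -9.57, -13.76, -17.95]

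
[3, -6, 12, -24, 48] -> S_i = 3*-2^i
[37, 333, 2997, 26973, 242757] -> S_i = 37*9^i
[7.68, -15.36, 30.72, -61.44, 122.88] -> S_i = 7.68*(-2.00)^i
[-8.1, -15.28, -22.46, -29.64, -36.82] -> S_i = -8.10 + -7.18*i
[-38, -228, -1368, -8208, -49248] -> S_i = -38*6^i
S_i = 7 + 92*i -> [7, 99, 191, 283, 375]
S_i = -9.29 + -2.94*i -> [-9.29, -12.23, -15.17, -18.11, -21.05]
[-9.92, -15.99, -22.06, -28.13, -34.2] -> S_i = -9.92 + -6.07*i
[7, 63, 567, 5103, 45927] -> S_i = 7*9^i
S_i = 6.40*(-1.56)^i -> [6.4, -9.98, 15.58, -24.3, 37.9]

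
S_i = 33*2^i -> [33, 66, 132, 264, 528]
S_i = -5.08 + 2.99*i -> [-5.08, -2.09, 0.9, 3.89, 6.88]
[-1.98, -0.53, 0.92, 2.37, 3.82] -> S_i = -1.98 + 1.45*i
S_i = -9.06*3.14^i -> [-9.06, -28.45, -89.33, -280.49, -880.74]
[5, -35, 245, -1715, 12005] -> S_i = 5*-7^i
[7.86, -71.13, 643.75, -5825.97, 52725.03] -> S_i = 7.86*(-9.05)^i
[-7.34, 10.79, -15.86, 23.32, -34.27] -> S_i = -7.34*(-1.47)^i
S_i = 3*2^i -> [3, 6, 12, 24, 48]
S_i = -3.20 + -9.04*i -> [-3.2, -12.24, -21.28, -30.32, -39.36]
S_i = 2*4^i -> [2, 8, 32, 128, 512]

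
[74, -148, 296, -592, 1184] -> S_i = 74*-2^i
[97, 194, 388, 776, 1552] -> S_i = 97*2^i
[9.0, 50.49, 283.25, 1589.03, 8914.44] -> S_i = 9.00*5.61^i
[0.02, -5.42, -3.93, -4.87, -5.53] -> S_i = Random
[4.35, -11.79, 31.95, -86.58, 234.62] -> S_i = 4.35*(-2.71)^i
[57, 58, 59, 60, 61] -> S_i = 57 + 1*i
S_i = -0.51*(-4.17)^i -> [-0.51, 2.13, -8.87, 36.98, -154.21]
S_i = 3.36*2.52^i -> [3.36, 8.47, 21.34, 53.77, 135.5]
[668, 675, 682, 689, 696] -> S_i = 668 + 7*i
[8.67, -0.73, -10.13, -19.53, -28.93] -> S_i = 8.67 + -9.40*i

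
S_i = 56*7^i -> [56, 392, 2744, 19208, 134456]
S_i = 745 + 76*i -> [745, 821, 897, 973, 1049]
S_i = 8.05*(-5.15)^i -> [8.05, -41.46, 213.51, -1099.56, 5662.72]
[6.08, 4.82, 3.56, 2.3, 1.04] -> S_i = 6.08 + -1.26*i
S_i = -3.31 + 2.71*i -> [-3.31, -0.6, 2.11, 4.82, 7.53]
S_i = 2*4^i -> [2, 8, 32, 128, 512]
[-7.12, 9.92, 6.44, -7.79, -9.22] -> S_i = Random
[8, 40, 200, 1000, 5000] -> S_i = 8*5^i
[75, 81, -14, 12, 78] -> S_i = Random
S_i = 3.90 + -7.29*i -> [3.9, -3.39, -10.68, -17.97, -25.26]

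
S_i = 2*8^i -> [2, 16, 128, 1024, 8192]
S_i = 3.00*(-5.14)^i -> [3.0, -15.42, 79.26, -407.39, 2093.99]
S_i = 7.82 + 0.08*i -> [7.82, 7.9, 7.98, 8.06, 8.14]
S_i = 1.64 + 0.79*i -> [1.64, 2.43, 3.22, 4.01, 4.8]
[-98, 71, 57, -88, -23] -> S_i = Random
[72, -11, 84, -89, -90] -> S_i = Random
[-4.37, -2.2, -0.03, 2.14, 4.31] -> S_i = -4.37 + 2.17*i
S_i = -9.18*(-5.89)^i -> [-9.18, 54.07, -318.47, 1875.81, -11048.51]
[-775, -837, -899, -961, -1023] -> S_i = -775 + -62*i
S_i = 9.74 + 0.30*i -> [9.74, 10.04, 10.34, 10.64, 10.94]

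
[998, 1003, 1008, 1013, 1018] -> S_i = 998 + 5*i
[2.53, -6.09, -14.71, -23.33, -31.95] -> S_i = 2.53 + -8.62*i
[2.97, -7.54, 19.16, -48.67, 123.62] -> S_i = 2.97*(-2.54)^i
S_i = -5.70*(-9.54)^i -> [-5.7, 54.38, -518.77, 4949.03, -47213.73]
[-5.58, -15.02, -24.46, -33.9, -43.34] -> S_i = -5.58 + -9.44*i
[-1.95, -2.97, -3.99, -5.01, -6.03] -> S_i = -1.95 + -1.02*i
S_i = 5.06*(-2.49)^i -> [5.06, -12.6, 31.37, -78.12, 194.51]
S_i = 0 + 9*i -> [0, 9, 18, 27, 36]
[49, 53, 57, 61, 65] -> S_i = 49 + 4*i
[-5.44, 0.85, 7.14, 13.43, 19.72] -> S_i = -5.44 + 6.29*i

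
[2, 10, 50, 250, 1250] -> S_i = 2*5^i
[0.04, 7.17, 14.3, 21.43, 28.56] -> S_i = 0.04 + 7.13*i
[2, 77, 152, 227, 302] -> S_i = 2 + 75*i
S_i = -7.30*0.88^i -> [-7.3, -6.42, -5.65, -4.97, -4.38]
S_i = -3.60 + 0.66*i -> [-3.6, -2.94, -2.28, -1.62, -0.96]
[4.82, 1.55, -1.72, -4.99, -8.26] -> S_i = 4.82 + -3.27*i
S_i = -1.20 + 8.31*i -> [-1.2, 7.11, 15.42, 23.73, 32.04]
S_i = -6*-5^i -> [-6, 30, -150, 750, -3750]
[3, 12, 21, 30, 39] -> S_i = 3 + 9*i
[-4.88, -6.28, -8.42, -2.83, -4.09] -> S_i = Random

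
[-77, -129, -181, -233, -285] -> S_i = -77 + -52*i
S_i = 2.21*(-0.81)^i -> [2.21, -1.79, 1.45, -1.17, 0.95]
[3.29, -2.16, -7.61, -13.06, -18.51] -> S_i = 3.29 + -5.45*i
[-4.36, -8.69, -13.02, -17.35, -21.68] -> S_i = -4.36 + -4.33*i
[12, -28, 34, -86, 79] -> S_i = Random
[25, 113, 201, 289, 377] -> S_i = 25 + 88*i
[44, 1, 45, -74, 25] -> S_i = Random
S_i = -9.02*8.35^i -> [-9.02, -75.32, -628.9, -5251.29, -43848.27]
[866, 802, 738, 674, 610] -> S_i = 866 + -64*i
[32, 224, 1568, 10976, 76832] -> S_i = 32*7^i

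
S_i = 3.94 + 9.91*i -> [3.94, 13.85, 23.76, 33.67, 43.58]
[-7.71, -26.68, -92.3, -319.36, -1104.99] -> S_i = -7.71*3.46^i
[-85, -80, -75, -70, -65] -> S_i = -85 + 5*i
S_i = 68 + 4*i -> [68, 72, 76, 80, 84]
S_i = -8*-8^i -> [-8, 64, -512, 4096, -32768]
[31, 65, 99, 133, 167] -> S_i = 31 + 34*i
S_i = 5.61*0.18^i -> [5.61, 1.01, 0.18, 0.03, 0.01]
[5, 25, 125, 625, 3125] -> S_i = 5*5^i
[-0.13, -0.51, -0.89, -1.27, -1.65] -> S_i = -0.13 + -0.38*i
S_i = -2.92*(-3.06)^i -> [-2.92, 8.94, -27.34, 83.67, -256.02]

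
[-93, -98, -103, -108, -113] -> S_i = -93 + -5*i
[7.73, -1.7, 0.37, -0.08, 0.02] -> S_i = 7.73*(-0.22)^i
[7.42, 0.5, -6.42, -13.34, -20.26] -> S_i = 7.42 + -6.92*i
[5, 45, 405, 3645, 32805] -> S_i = 5*9^i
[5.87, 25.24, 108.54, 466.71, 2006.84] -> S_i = 5.87*4.30^i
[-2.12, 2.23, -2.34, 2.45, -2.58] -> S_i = -2.12*(-1.05)^i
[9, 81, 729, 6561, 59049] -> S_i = 9*9^i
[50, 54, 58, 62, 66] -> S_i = 50 + 4*i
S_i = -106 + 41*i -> [-106, -65, -24, 17, 58]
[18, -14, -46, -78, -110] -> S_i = 18 + -32*i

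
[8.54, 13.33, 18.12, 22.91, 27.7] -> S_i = 8.54 + 4.79*i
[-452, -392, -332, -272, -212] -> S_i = -452 + 60*i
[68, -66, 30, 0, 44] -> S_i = Random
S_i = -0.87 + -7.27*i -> [-0.87, -8.14, -15.41, -22.68, -29.95]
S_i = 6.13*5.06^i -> [6.13, 31.02, 156.95, 794.17, 4018.49]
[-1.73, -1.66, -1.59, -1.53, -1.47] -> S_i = -1.73*0.96^i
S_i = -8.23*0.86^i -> [-8.23, -7.08, -6.09, -5.23, -4.5]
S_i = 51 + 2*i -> [51, 53, 55, 57, 59]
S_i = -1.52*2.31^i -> [-1.52, -3.51, -8.11, -18.74, -43.28]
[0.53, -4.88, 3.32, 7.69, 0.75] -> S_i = Random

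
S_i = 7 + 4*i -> [7, 11, 15, 19, 23]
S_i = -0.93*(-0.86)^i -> [-0.93, 0.8, -0.69, 0.59, -0.51]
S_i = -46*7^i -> [-46, -322, -2254, -15778, -110446]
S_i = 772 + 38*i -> [772, 810, 848, 886, 924]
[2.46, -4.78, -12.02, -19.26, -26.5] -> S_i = 2.46 + -7.24*i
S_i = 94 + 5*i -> [94, 99, 104, 109, 114]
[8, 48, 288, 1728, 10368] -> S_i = 8*6^i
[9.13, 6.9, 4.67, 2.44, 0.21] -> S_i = 9.13 + -2.23*i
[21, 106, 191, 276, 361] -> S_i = 21 + 85*i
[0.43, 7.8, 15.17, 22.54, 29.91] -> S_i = 0.43 + 7.37*i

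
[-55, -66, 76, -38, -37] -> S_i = Random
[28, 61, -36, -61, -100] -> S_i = Random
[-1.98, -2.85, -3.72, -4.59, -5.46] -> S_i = -1.98 + -0.87*i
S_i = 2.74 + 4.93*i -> [2.74, 7.67, 12.6, 17.53, 22.46]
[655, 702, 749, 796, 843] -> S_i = 655 + 47*i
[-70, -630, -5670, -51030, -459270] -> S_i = -70*9^i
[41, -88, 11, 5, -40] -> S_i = Random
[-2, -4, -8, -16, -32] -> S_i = -2*2^i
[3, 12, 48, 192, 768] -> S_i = 3*4^i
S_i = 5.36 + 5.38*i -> [5.36, 10.74, 16.12, 21.5, 26.88]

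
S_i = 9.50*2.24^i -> [9.5, 21.28, 47.67, 106.77, 239.17]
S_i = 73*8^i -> [73, 584, 4672, 37376, 299008]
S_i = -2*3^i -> [-2, -6, -18, -54, -162]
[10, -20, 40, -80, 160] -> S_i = 10*-2^i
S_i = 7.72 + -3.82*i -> [7.72, 3.9, 0.08, -3.74, -7.56]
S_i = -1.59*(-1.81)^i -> [-1.59, 2.88, -5.21, 9.43, -17.07]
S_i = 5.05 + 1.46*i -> [5.05, 6.51, 7.97, 9.43, 10.89]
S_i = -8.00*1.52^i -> [-8.0, -12.16, -18.48, -28.09, -42.7]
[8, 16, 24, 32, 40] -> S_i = 8 + 8*i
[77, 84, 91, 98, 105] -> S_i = 77 + 7*i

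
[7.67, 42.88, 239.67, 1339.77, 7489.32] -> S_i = 7.67*5.59^i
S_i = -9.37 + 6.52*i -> [-9.37, -2.85, 3.67, 10.19, 16.71]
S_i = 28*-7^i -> [28, -196, 1372, -9604, 67228]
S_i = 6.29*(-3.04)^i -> [6.29, -19.12, 58.13, -176.71, 537.21]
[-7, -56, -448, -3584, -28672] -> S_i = -7*8^i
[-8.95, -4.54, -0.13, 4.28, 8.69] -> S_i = -8.95 + 4.41*i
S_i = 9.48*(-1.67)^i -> [9.48, -15.83, 26.44, -44.15, 73.74]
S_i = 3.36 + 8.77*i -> [3.36, 12.13, 20.9, 29.67, 38.44]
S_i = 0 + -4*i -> [0, -4, -8, -12, -16]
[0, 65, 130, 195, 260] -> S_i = 0 + 65*i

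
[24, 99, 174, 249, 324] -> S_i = 24 + 75*i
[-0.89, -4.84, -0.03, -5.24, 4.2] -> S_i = Random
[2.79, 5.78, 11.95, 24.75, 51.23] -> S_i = 2.79*2.07^i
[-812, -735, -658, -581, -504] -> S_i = -812 + 77*i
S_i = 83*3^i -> [83, 249, 747, 2241, 6723]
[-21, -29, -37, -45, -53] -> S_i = -21 + -8*i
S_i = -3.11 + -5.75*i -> [-3.11, -8.86, -14.61, -20.36, -26.11]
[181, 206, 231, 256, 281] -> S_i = 181 + 25*i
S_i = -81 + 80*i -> [-81, -1, 79, 159, 239]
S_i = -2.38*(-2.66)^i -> [-2.38, 6.33, -16.84, 44.79, -119.15]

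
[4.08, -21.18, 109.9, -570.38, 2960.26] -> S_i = 4.08*(-5.19)^i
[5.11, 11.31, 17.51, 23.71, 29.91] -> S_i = 5.11 + 6.20*i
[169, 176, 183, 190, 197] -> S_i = 169 + 7*i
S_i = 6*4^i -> [6, 24, 96, 384, 1536]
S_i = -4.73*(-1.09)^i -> [-4.73, 5.16, -5.62, 6.13, -6.68]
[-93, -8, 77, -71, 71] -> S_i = Random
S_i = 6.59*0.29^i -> [6.59, 1.91, 0.55, 0.16, 0.05]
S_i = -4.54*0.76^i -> [-4.54, -3.45, -2.62, -1.99, -1.51]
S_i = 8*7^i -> [8, 56, 392, 2744, 19208]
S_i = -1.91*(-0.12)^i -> [-1.91, 0.23, -0.03, 0.0, -0.0]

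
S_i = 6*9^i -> [6, 54, 486, 4374, 39366]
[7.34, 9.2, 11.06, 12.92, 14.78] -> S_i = 7.34 + 1.86*i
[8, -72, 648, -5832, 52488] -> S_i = 8*-9^i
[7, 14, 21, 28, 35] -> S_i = 7 + 7*i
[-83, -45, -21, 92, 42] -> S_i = Random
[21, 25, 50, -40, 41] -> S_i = Random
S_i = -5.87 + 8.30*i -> [-5.87, 2.43, 10.73, 19.03, 27.33]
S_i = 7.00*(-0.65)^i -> [7.0, -4.55, 2.96, -1.92, 1.25]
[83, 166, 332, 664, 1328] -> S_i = 83*2^i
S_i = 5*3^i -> [5, 15, 45, 135, 405]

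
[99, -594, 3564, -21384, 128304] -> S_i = 99*-6^i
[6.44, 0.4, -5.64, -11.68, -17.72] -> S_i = 6.44 + -6.04*i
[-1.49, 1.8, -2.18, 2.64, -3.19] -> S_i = -1.49*(-1.21)^i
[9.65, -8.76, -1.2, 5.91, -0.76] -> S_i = Random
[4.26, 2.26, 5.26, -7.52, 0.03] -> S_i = Random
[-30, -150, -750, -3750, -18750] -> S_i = -30*5^i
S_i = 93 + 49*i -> [93, 142, 191, 240, 289]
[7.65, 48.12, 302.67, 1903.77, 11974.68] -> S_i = 7.65*6.29^i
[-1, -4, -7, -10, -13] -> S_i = -1 + -3*i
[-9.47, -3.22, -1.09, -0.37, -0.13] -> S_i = -9.47*0.34^i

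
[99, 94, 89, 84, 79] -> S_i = 99 + -5*i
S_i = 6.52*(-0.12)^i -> [6.52, -0.78, 0.09, -0.01, 0.0]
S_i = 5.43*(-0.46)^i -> [5.43, -2.5, 1.15, -0.53, 0.24]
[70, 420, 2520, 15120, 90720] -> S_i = 70*6^i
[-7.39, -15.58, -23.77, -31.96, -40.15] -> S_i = -7.39 + -8.19*i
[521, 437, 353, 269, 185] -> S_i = 521 + -84*i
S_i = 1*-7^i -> [1, -7, 49, -343, 2401]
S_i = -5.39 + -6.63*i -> [-5.39, -12.02, -18.65, -25.28, -31.91]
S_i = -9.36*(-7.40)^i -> [-9.36, 69.26, -512.55, 3792.9, -28067.44]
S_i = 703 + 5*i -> [703, 708, 713, 718, 723]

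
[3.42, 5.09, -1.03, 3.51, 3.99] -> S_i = Random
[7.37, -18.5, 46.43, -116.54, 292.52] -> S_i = 7.37*(-2.51)^i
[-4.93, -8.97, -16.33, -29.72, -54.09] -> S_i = -4.93*1.82^i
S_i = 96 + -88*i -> [96, 8, -80, -168, -256]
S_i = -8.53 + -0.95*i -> [-8.53, -9.48, -10.43, -11.38, -12.33]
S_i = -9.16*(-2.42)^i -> [-9.16, 22.17, -53.64, 129.82, -314.16]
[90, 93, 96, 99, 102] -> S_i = 90 + 3*i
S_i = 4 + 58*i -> [4, 62, 120, 178, 236]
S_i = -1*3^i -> [-1, -3, -9, -27, -81]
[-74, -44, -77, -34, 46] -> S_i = Random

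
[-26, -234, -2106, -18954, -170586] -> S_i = -26*9^i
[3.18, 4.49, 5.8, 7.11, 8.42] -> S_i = 3.18 + 1.31*i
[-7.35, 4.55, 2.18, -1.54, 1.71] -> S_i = Random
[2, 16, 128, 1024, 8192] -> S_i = 2*8^i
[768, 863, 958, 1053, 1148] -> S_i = 768 + 95*i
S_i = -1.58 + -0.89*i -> [-1.58, -2.47, -3.36, -4.25, -5.14]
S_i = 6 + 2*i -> [6, 8, 10, 12, 14]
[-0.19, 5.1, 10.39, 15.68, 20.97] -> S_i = -0.19 + 5.29*i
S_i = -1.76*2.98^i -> [-1.76, -5.24, -15.63, -46.58, -138.8]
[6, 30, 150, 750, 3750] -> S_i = 6*5^i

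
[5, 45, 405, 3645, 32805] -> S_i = 5*9^i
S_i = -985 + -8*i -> [-985, -993, -1001, -1009, -1017]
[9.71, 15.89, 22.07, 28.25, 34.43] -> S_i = 9.71 + 6.18*i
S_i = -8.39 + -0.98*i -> [-8.39, -9.37, -10.35, -11.33, -12.31]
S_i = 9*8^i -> [9, 72, 576, 4608, 36864]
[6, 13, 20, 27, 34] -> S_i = 6 + 7*i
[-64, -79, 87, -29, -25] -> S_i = Random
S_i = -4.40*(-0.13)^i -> [-4.4, 0.57, -0.07, 0.01, -0.0]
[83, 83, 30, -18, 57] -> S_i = Random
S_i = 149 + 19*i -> [149, 168, 187, 206, 225]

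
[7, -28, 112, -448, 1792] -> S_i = 7*-4^i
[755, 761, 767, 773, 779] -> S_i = 755 + 6*i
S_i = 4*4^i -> [4, 16, 64, 256, 1024]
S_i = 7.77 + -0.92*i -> [7.77, 6.85, 5.93, 5.01, 4.09]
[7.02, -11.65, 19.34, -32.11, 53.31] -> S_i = 7.02*(-1.66)^i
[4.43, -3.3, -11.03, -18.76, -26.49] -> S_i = 4.43 + -7.73*i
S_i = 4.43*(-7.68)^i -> [4.43, -34.02, 261.29, -2006.72, 15411.63]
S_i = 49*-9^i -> [49, -441, 3969, -35721, 321489]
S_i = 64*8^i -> [64, 512, 4096, 32768, 262144]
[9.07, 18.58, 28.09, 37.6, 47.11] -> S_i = 9.07 + 9.51*i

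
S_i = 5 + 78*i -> [5, 83, 161, 239, 317]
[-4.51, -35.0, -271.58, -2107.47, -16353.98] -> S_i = -4.51*7.76^i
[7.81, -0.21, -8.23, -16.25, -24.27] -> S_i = 7.81 + -8.02*i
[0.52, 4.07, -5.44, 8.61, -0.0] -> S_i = Random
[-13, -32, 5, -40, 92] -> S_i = Random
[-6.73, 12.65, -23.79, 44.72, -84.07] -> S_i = -6.73*(-1.88)^i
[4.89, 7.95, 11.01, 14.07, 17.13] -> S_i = 4.89 + 3.06*i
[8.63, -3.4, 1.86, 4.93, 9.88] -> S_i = Random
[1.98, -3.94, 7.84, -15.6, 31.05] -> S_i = 1.98*(-1.99)^i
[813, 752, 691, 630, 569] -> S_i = 813 + -61*i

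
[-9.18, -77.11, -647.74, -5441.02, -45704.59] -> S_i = -9.18*8.40^i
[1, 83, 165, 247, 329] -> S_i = 1 + 82*i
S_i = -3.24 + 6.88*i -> [-3.24, 3.64, 10.52, 17.4, 24.28]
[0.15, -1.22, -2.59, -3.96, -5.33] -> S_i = 0.15 + -1.37*i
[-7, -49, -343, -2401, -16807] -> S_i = -7*7^i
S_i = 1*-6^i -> [1, -6, 36, -216, 1296]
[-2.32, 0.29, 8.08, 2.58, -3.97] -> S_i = Random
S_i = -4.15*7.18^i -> [-4.15, -29.8, -213.94, -1536.11, -11029.25]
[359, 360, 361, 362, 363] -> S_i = 359 + 1*i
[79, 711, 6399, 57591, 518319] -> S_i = 79*9^i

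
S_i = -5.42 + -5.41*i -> [-5.42, -10.83, -16.24, -21.65, -27.06]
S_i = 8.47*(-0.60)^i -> [8.47, -5.08, 3.05, -1.83, 1.1]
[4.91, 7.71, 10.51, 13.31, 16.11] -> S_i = 4.91 + 2.80*i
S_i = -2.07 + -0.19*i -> [-2.07, -2.26, -2.45, -2.64, -2.83]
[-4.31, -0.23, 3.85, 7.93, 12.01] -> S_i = -4.31 + 4.08*i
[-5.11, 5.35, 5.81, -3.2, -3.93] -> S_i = Random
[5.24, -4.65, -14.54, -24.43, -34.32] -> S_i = 5.24 + -9.89*i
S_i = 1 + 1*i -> [1, 2, 3, 4, 5]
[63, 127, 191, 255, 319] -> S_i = 63 + 64*i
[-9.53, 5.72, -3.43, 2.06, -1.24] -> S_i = -9.53*(-0.60)^i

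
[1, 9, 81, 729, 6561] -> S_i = 1*9^i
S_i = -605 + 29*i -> [-605, -576, -547, -518, -489]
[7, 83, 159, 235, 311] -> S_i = 7 + 76*i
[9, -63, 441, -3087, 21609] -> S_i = 9*-7^i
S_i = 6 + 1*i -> [6, 7, 8, 9, 10]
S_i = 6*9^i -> [6, 54, 486, 4374, 39366]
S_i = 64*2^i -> [64, 128, 256, 512, 1024]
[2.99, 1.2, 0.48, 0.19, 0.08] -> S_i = 2.99*0.40^i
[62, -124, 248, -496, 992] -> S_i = 62*-2^i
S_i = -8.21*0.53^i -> [-8.21, -4.35, -2.31, -1.22, -0.65]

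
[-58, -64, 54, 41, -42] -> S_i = Random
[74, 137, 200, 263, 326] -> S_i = 74 + 63*i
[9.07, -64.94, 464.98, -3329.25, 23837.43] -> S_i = 9.07*(-7.16)^i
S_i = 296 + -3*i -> [296, 293, 290, 287, 284]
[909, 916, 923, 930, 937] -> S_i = 909 + 7*i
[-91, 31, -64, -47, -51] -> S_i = Random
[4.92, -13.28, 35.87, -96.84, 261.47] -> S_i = 4.92*(-2.70)^i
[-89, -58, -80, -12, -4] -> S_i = Random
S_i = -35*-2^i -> [-35, 70, -140, 280, -560]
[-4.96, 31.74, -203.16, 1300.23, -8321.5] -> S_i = -4.96*(-6.40)^i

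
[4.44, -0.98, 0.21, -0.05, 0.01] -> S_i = 4.44*(-0.22)^i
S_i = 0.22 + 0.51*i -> [0.22, 0.73, 1.24, 1.75, 2.26]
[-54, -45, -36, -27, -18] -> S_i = -54 + 9*i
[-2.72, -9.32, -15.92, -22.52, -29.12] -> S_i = -2.72 + -6.60*i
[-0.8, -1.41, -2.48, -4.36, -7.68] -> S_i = -0.80*1.76^i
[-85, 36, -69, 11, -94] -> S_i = Random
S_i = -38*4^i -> [-38, -152, -608, -2432, -9728]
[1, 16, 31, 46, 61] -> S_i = 1 + 15*i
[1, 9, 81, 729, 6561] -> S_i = 1*9^i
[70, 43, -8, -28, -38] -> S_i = Random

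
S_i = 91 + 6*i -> [91, 97, 103, 109, 115]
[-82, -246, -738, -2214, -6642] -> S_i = -82*3^i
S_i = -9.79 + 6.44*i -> [-9.79, -3.35, 3.09, 9.53, 15.97]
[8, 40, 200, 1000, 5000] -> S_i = 8*5^i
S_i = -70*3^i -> [-70, -210, -630, -1890, -5670]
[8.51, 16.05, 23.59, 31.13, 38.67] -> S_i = 8.51 + 7.54*i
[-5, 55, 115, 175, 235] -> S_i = -5 + 60*i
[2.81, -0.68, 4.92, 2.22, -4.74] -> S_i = Random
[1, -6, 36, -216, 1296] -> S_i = 1*-6^i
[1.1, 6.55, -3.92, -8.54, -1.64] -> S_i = Random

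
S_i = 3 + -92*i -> [3, -89, -181, -273, -365]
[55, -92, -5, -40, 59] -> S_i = Random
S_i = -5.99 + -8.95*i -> [-5.99, -14.94, -23.89, -32.84, -41.79]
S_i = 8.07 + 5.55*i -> [8.07, 13.62, 19.17, 24.72, 30.27]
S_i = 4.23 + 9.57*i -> [4.23, 13.8, 23.37, 32.94, 42.51]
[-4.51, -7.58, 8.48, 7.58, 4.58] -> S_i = Random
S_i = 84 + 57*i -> [84, 141, 198, 255, 312]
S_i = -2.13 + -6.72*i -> [-2.13, -8.85, -15.57, -22.29, -29.01]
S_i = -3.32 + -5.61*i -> [-3.32, -8.93, -14.54, -20.15, -25.76]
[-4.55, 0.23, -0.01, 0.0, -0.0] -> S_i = -4.55*(-0.05)^i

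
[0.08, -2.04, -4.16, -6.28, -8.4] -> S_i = 0.08 + -2.12*i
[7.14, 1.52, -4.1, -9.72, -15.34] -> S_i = 7.14 + -5.62*i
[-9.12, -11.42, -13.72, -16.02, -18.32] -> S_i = -9.12 + -2.30*i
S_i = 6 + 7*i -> [6, 13, 20, 27, 34]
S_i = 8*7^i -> [8, 56, 392, 2744, 19208]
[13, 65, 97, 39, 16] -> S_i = Random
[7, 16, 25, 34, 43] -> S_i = 7 + 9*i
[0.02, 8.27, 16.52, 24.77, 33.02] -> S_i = 0.02 + 8.25*i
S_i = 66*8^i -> [66, 528, 4224, 33792, 270336]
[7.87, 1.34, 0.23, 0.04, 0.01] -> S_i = 7.87*0.17^i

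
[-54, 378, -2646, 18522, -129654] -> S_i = -54*-7^i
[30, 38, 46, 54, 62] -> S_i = 30 + 8*i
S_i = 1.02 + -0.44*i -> [1.02, 0.58, 0.14, -0.3, -0.74]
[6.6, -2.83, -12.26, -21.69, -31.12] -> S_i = 6.60 + -9.43*i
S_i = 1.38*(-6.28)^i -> [1.38, -8.67, 54.42, -341.79, 2146.43]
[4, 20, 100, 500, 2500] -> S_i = 4*5^i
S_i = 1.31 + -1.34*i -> [1.31, -0.03, -1.37, -2.71, -4.05]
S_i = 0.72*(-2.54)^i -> [0.72, -1.83, 4.65, -11.8, 29.97]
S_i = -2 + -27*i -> [-2, -29, -56, -83, -110]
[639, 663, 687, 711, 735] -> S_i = 639 + 24*i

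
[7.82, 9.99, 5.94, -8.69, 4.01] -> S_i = Random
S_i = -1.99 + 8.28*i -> [-1.99, 6.29, 14.57, 22.85, 31.13]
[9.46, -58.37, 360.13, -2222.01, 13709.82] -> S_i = 9.46*(-6.17)^i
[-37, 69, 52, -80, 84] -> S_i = Random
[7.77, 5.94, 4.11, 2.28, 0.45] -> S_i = 7.77 + -1.83*i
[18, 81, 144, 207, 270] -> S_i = 18 + 63*i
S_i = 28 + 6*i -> [28, 34, 40, 46, 52]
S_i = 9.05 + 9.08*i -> [9.05, 18.13, 27.21, 36.29, 45.37]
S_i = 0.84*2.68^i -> [0.84, 2.25, 6.03, 16.17, 43.33]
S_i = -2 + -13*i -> [-2, -15, -28, -41, -54]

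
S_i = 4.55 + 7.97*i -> [4.55, 12.52, 20.49, 28.46, 36.43]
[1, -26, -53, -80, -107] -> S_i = 1 + -27*i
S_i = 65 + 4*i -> [65, 69, 73, 77, 81]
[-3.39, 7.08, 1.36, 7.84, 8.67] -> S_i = Random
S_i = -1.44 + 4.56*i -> [-1.44, 3.12, 7.68, 12.24, 16.8]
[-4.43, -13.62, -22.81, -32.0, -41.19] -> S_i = -4.43 + -9.19*i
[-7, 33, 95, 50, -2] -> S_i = Random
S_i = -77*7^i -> [-77, -539, -3773, -26411, -184877]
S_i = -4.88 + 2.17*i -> [-4.88, -2.71, -0.54, 1.63, 3.8]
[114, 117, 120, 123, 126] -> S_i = 114 + 3*i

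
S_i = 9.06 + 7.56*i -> [9.06, 16.62, 24.18, 31.74, 39.3]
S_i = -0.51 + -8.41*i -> [-0.51, -8.92, -17.33, -25.74, -34.15]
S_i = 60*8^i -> [60, 480, 3840, 30720, 245760]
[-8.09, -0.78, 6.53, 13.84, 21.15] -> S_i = -8.09 + 7.31*i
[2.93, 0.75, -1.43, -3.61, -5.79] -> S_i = 2.93 + -2.18*i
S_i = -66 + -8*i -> [-66, -74, -82, -90, -98]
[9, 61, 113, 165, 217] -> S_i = 9 + 52*i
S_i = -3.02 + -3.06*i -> [-3.02, -6.08, -9.14, -12.2, -15.26]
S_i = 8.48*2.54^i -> [8.48, 21.54, 54.71, 138.96, 352.96]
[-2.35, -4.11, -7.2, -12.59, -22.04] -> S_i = -2.35*1.75^i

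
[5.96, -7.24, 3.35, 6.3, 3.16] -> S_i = Random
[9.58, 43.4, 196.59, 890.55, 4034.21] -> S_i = 9.58*4.53^i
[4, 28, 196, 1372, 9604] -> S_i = 4*7^i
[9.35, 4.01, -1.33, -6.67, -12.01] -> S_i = 9.35 + -5.34*i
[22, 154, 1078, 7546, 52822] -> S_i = 22*7^i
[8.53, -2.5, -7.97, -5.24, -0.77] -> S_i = Random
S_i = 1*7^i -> [1, 7, 49, 343, 2401]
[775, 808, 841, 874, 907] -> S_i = 775 + 33*i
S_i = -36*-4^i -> [-36, 144, -576, 2304, -9216]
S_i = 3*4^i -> [3, 12, 48, 192, 768]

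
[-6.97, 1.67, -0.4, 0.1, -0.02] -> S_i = -6.97*(-0.24)^i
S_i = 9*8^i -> [9, 72, 576, 4608, 36864]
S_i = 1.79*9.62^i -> [1.79, 17.22, 165.65, 1593.6, 15330.39]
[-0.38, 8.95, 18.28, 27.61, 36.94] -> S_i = -0.38 + 9.33*i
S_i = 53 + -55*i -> [53, -2, -57, -112, -167]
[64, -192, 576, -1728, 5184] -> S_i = 64*-3^i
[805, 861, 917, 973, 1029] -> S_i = 805 + 56*i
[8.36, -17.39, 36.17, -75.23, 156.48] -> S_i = 8.36*(-2.08)^i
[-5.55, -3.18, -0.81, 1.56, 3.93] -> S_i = -5.55 + 2.37*i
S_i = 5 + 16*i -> [5, 21, 37, 53, 69]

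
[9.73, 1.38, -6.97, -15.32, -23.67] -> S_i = 9.73 + -8.35*i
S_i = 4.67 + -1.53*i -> [4.67, 3.14, 1.61, 0.08, -1.45]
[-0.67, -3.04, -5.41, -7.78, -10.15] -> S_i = -0.67 + -2.37*i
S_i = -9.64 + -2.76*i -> [-9.64, -12.4, -15.16, -17.92, -20.68]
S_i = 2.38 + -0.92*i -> [2.38, 1.46, 0.54, -0.38, -1.3]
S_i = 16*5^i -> [16, 80, 400, 2000, 10000]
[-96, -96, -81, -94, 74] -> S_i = Random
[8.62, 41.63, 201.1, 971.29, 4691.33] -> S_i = 8.62*4.83^i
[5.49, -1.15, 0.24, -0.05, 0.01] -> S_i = 5.49*(-0.21)^i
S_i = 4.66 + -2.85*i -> [4.66, 1.81, -1.04, -3.89, -6.74]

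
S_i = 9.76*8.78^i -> [9.76, 85.69, 752.38, 6605.92, 57999.99]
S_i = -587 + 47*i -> [-587, -540, -493, -446, -399]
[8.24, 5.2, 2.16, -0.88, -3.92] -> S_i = 8.24 + -3.04*i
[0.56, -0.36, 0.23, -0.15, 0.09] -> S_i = 0.56*(-0.64)^i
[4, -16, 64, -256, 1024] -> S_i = 4*-4^i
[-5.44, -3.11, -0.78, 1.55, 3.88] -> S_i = -5.44 + 2.33*i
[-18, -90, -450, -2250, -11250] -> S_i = -18*5^i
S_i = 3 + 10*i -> [3, 13, 23, 33, 43]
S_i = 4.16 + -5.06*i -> [4.16, -0.9, -5.96, -11.02, -16.08]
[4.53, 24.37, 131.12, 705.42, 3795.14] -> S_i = 4.53*5.38^i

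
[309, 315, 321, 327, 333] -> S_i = 309 + 6*i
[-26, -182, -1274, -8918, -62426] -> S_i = -26*7^i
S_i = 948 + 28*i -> [948, 976, 1004, 1032, 1060]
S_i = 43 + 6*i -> [43, 49, 55, 61, 67]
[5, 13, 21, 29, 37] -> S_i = 5 + 8*i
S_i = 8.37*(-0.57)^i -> [8.37, -4.77, 2.72, -1.55, 0.88]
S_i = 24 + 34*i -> [24, 58, 92, 126, 160]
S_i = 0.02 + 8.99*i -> [0.02, 9.01, 18.0, 26.99, 35.98]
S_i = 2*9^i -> [2, 18, 162, 1458, 13122]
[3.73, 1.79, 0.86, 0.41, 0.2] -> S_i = 3.73*0.48^i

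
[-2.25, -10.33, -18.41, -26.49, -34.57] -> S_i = -2.25 + -8.08*i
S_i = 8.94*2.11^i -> [8.94, 18.86, 39.8, 83.98, 177.2]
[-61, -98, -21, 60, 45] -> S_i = Random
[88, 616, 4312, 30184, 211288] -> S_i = 88*7^i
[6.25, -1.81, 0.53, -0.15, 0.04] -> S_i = 6.25*(-0.29)^i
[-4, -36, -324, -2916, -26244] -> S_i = -4*9^i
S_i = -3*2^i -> [-3, -6, -12, -24, -48]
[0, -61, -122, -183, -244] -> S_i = 0 + -61*i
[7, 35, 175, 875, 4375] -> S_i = 7*5^i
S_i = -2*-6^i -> [-2, 12, -72, 432, -2592]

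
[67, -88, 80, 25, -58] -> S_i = Random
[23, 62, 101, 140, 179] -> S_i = 23 + 39*i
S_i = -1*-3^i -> [-1, 3, -9, 27, -81]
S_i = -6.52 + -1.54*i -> [-6.52, -8.06, -9.6, -11.14, -12.68]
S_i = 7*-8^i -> [7, -56, 448, -3584, 28672]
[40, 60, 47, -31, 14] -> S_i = Random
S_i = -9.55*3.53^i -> [-9.55, -33.71, -119.0, -420.08, -1482.87]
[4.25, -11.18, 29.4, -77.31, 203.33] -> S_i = 4.25*(-2.63)^i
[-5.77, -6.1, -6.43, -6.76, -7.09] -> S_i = -5.77 + -0.33*i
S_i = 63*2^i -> [63, 126, 252, 504, 1008]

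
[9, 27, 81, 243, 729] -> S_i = 9*3^i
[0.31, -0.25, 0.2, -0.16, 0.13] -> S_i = 0.31*(-0.81)^i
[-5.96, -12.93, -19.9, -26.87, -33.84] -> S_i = -5.96 + -6.97*i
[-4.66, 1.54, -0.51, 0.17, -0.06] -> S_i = -4.66*(-0.33)^i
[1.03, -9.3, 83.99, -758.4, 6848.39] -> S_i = 1.03*(-9.03)^i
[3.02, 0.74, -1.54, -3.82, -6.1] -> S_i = 3.02 + -2.28*i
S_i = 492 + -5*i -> [492, 487, 482, 477, 472]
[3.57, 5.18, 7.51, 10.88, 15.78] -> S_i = 3.57*1.45^i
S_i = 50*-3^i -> [50, -150, 450, -1350, 4050]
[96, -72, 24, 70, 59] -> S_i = Random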